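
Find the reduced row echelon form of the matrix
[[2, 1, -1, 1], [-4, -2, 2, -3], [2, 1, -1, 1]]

R1 ← 1/2·R1
R2 ← R2 + 4·R1
R3 ← R3 − 2·R1
R2 ← -1·R2
R1 ← R1 − 1/2·R2

[[1, 1/2, -1/2, 0], [0, 0, 0, 1], [0, 0, 0, 0]]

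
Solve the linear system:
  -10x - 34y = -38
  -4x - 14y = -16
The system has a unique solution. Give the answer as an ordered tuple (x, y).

(-3, 2)

Form the augmented matrix and row-reduce:
  [ -10  -34  |  -38 ]
  [  -4  -14  |  -16 ]
Multiply R1 by -1/10.
  [  1  17/5  |  19/5 ]
  [ -4   -14  |   -16 ]
Add 4 times R1 to R2.
  [ 1  17/5  |  19/5 ]
  [ 0  -2/5  |  -4/5 ]
Multiply R2 by -5/2.
  [ 1  17/5  |  19/5 ]
  [ 0     1  |     2 ]
Subtract 17/5 times R2 from R1.
  [ 1  0  |  -3 ]
  [ 0  1  |   2 ]
Reading off the last column: x = -3, y = 2.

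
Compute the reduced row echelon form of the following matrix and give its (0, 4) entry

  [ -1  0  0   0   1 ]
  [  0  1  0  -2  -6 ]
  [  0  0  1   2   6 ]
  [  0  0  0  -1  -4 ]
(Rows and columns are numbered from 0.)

Multiply r1 by -1.
Multiply r4 by -1.
Subtract 2 times r4 from r3.
Add 2 times r4 to r2.

-1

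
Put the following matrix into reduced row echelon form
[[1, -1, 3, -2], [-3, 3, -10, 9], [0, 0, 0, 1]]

[[1, -1, 0, 0], [0, 0, 1, 0], [0, 0, 0, 1]]

ρ2 := ρ2 + 3·ρ1
ρ2 := -1·ρ2
ρ2 := ρ2 + 3·ρ3
ρ1 := ρ1 + 2·ρ3
ρ1 := ρ1 − 3·ρ2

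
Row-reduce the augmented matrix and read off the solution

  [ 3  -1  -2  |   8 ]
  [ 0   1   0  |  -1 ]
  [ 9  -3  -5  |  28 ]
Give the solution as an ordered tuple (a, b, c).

Multiply R1 by 1/3.
  [ 1  -1/3  -2/3  |  8/3 ]
  [ 0     1     0  |   -1 ]
  [ 9    -3    -5  |   28 ]
Subtract 9 times R1 from R3.
  [ 1  -1/3  -2/3  |  8/3 ]
  [ 0     1     0  |   -1 ]
  [ 0     0     1  |    4 ]
Add 2/3 times R3 to R1.
  [ 1  -1/3  0  |  16/3 ]
  [ 0     1  0  |    -1 ]
  [ 0     0  1  |     4 ]
Add 1/3 times R2 to R1.
  [ 1  0  0  |   5 ]
  [ 0  1  0  |  -1 ]
  [ 0  0  1  |   4 ]
Reading off the last column: a = 5, b = -1, c = 4.

(5, -1, 4)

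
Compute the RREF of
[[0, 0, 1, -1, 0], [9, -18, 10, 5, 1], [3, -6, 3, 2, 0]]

ρ1 <=> ρ2
  [ 9  -18  10   5  1 ]
  [ 0    0   1  -1  0 ]
  [ 3   -6   3   2  0 ]
ρ1 ← 1/9·ρ1
  [ 1  -2  10/9  5/9  1/9 ]
  [ 0   0     1   -1    0 ]
  [ 3  -6     3    2    0 ]
ρ3 ← ρ3 − 3·ρ1
  [ 1  -2  10/9  5/9   1/9 ]
  [ 0   0     1   -1     0 ]
  [ 0   0  -1/3  1/3  -1/3 ]
ρ3 ← ρ3 + 1/3·ρ2
  [ 1  -2  10/9  5/9   1/9 ]
  [ 0   0     1   -1     0 ]
  [ 0   0     0    0  -1/3 ]
ρ3 ← -3·ρ3
  [ 1  -2  10/9  5/9  1/9 ]
  [ 0   0     1   -1    0 ]
  [ 0   0     0    0    1 ]
ρ1 ← ρ1 − 1/9·ρ3
  [ 1  -2  10/9  5/9  0 ]
  [ 0   0     1   -1  0 ]
  [ 0   0     0    0  1 ]
ρ1 ← ρ1 − 10/9·ρ2
  [ 1  -2  0  5/3  0 ]
  [ 0   0  1   -1  0 ]
  [ 0   0  0    0  1 ]

[[1, -2, 0, 5/3, 0], [0, 0, 1, -1, 0], [0, 0, 0, 0, 1]]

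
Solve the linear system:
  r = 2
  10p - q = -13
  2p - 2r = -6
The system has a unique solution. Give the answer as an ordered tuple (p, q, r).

Form the augmented matrix and row-reduce:
  [  0   0   1  |    2 ]
  [ 10  -1   0  |  -13 ]
  [  2   0  -2  |   -6 ]
R1 <=> R2
  [ 10  -1   0  |  -13 ]
  [  0   0   1  |    2 ]
  [  2   0  -2  |   -6 ]
R1 → 1/10·R1
  [ 1  -1/10   0  |  -13/10 ]
  [ 0      0   1  |       2 ]
  [ 2      0  -2  |      -6 ]
R3 → R3 − 2·R1
  [ 1  -1/10   0  |  -13/10 ]
  [ 0      0   1  |       2 ]
  [ 0    1/5  -2  |   -17/5 ]
R2 <=> R3
  [ 1  -1/10   0  |  -13/10 ]
  [ 0    1/5  -2  |   -17/5 ]
  [ 0      0   1  |       2 ]
R2 → 5·R2
  [ 1  -1/10    0  |  -13/10 ]
  [ 0      1  -10  |     -17 ]
  [ 0      0    1  |       2 ]
R2 → R2 + 10·R3
  [ 1  -1/10  0  |  -13/10 ]
  [ 0      1  0  |       3 ]
  [ 0      0  1  |       2 ]
R1 → R1 + 1/10·R2
  [ 1  0  0  |  -1 ]
  [ 0  1  0  |   3 ]
  [ 0  0  1  |   2 ]
Reading off the last column: p = -1, q = 3, r = 2.

(-1, 3, 2)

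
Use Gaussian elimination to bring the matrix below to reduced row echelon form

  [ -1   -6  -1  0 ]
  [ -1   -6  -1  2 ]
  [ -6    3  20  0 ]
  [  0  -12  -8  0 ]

R1 := -1·R1
  [  1    6   1  0 ]
  [ -1   -6  -1  2 ]
  [ -6    3  20  0 ]
  [  0  -12  -8  0 ]
R2 := R2 + R1
  [  1    6   1  0 ]
  [  0    0   0  2 ]
  [ -6    3  20  0 ]
  [  0  -12  -8  0 ]
R3 := R3 + 6·R1
  [ 1    6   1  0 ]
  [ 0    0   0  2 ]
  [ 0   39  26  0 ]
  [ 0  -12  -8  0 ]
R2 <=> R3
  [ 1    6   1  0 ]
  [ 0   39  26  0 ]
  [ 0    0   0  2 ]
  [ 0  -12  -8  0 ]
R2 := 1/39·R2
  [ 1    6    1  0 ]
  [ 0    1  2/3  0 ]
  [ 0    0    0  2 ]
  [ 0  -12   -8  0 ]
R4 := R4 + 12·R2
  [ 1  6    1  0 ]
  [ 0  1  2/3  0 ]
  [ 0  0    0  2 ]
  [ 0  0    0  0 ]
R3 := 1/2·R3
  [ 1  6    1  0 ]
  [ 0  1  2/3  0 ]
  [ 0  0    0  1 ]
  [ 0  0    0  0 ]
R1 := R1 − 6·R2
  [ 1  0   -3  0 ]
  [ 0  1  2/3  0 ]
  [ 0  0    0  1 ]
  [ 0  0    0  0 ]

[[1, 0, -3, 0], [0, 1, 2/3, 0], [0, 0, 0, 1], [0, 0, 0, 0]]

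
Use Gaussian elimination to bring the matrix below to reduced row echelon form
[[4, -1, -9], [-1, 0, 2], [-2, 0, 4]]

[[1, 0, -2], [0, 1, 1], [0, 0, 0]]

r1 -> 1/4·r1
r2 -> r2 + r1
r3 -> r3 + 2·r1
r2 -> -4·r2
r3 -> r3 + 1/2·r2
r1 -> r1 + 1/4·r2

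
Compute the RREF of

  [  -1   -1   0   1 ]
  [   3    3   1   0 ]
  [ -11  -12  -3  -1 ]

Multiply ρ1 by -1.
  [   1    1   0  -1 ]
  [   3    3   1   0 ]
  [ -11  -12  -3  -1 ]
Subtract 3 times ρ1 from ρ2.
  [   1    1   0  -1 ]
  [   0    0   1   3 ]
  [ -11  -12  -3  -1 ]
Add 11 times ρ1 to ρ3.
  [ 1   1   0   -1 ]
  [ 0   0   1    3 ]
  [ 0  -1  -3  -12 ]
Swap ρ2 and ρ3.
  [ 1   1   0   -1 ]
  [ 0  -1  -3  -12 ]
  [ 0   0   1    3 ]
Multiply ρ2 by -1.
  [ 1  1  0  -1 ]
  [ 0  1  3  12 ]
  [ 0  0  1   3 ]
Subtract 3 times ρ3 from ρ2.
  [ 1  1  0  -1 ]
  [ 0  1  0   3 ]
  [ 0  0  1   3 ]
Subtract ρ2 from ρ1.
  [ 1  0  0  -4 ]
  [ 0  1  0   3 ]
  [ 0  0  1   3 ]

[[1, 0, 0, -4], [0, 1, 0, 3], [0, 0, 1, 3]]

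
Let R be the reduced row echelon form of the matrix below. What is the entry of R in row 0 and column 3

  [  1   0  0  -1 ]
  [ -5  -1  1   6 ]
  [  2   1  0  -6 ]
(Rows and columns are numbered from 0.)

Add 5 times ρ1 to ρ2.
Subtract 2 times ρ1 from ρ3.
Multiply ρ2 by -1.
Subtract ρ2 from ρ3.
Add ρ3 to ρ2.

-1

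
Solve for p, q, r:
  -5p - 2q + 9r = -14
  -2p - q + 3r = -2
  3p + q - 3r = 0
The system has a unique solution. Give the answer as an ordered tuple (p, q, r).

(-2, -6, -4)

Form the augmented matrix and row-reduce:
  [ -5  -2   9  |  -14 ]
  [ -2  -1   3  |   -2 ]
  [  3   1  -3  |    0 ]
R1 := -1/5·R1
R2 := R2 + 2·R1
R3 := R3 − 3·R1
R2 := -5·R2
R3 := R3 + 1/5·R2
R3 := 1/3·R3
R2 := R2 − 3·R3
R1 := R1 + 9/5·R3
R1 := R1 − 2/5·R2
Reading off the last column: p = -2, q = -6, r = -4.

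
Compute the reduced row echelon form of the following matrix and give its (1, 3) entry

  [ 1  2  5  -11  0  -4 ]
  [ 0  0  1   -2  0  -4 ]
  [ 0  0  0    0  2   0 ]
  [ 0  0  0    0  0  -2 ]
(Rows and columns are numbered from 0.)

r3 ← 1/2·r3
  [ 1  2  5  -11  0  -4 ]
  [ 0  0  1   -2  0  -4 ]
  [ 0  0  0    0  1   0 ]
  [ 0  0  0    0  0  -2 ]
r4 ← -1/2·r4
  [ 1  2  5  -11  0  -4 ]
  [ 0  0  1   -2  0  -4 ]
  [ 0  0  0    0  1   0 ]
  [ 0  0  0    0  0   1 ]
r2 ← r2 + 4·r4
  [ 1  2  5  -11  0  -4 ]
  [ 0  0  1   -2  0   0 ]
  [ 0  0  0    0  1   0 ]
  [ 0  0  0    0  0   1 ]
r1 ← r1 + 4·r4
  [ 1  2  5  -11  0  0 ]
  [ 0  0  1   -2  0  0 ]
  [ 0  0  0    0  1  0 ]
  [ 0  0  0    0  0  1 ]
r1 ← r1 − 5·r2
  [ 1  2  0  -1  0  0 ]
  [ 0  0  1  -2  0  0 ]
  [ 0  0  0   0  1  0 ]
  [ 0  0  0   0  0  1 ]

-2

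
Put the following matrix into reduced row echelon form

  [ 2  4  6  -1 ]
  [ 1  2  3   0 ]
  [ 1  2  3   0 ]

[[1, 2, 3, 0], [0, 0, 0, 1], [0, 0, 0, 0]]

Multiply R1 by 1/2.
  [ 1  2  3  -1/2 ]
  [ 1  2  3     0 ]
  [ 1  2  3     0 ]
Subtract R1 from R2.
  [ 1  2  3  -1/2 ]
  [ 0  0  0   1/2 ]
  [ 1  2  3     0 ]
Subtract R1 from R3.
  [ 1  2  3  -1/2 ]
  [ 0  0  0   1/2 ]
  [ 0  0  0   1/2 ]
Multiply R2 by 2.
  [ 1  2  3  -1/2 ]
  [ 0  0  0     1 ]
  [ 0  0  0   1/2 ]
Subtract 1/2 times R2 from R3.
  [ 1  2  3  -1/2 ]
  [ 0  0  0     1 ]
  [ 0  0  0     0 ]
Add 1/2 times R2 to R1.
  [ 1  2  3  0 ]
  [ 0  0  0  1 ]
  [ 0  0  0  0 ]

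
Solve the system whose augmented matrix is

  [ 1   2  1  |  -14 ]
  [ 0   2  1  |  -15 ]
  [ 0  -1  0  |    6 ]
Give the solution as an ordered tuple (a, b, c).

R2 → 1/2·R2
R3 → R3 + R2
R3 → 2·R3
R2 → R2 − 1/2·R3
R1 → R1 − R3
R1 → R1 − 2·R2
Reading off the last column: a = 1, b = -6, c = -3.

(1, -6, -3)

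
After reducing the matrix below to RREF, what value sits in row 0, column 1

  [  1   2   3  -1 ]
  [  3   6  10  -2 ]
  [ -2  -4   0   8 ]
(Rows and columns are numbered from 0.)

Subtract 3 times r1 from r2.
Add 2 times r1 to r3.
Subtract 6 times r2 from r3.
Subtract 3 times r2 from r1.

2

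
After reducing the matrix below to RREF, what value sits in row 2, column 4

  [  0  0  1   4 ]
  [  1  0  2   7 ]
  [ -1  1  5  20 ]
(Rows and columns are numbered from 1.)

Swap r1 and r2.
  [  1  0  2   7 ]
  [  0  0  1   4 ]
  [ -1  1  5  20 ]
Add r1 to r3.
  [ 1  0  2   7 ]
  [ 0  0  1   4 ]
  [ 0  1  7  27 ]
Swap r2 and r3.
  [ 1  0  2   7 ]
  [ 0  1  7  27 ]
  [ 0  0  1   4 ]
Subtract 7 times r3 from r2.
  [ 1  0  2   7 ]
  [ 0  1  0  -1 ]
  [ 0  0  1   4 ]
Subtract 2 times r3 from r1.
  [ 1  0  0  -1 ]
  [ 0  1  0  -1 ]
  [ 0  0  1   4 ]

-1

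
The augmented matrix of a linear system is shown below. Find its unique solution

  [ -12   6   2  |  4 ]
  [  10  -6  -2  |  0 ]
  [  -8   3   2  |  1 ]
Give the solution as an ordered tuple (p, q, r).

ρ1 -> -1/12·ρ1
  [  1  -1/2  -1/6  |  -1/3 ]
  [ 10    -6    -2  |     0 ]
  [ -8     3     2  |     1 ]
ρ2 -> ρ2 − 10·ρ1
  [  1  -1/2  -1/6  |  -1/3 ]
  [  0    -1  -1/3  |  10/3 ]
  [ -8     3     2  |     1 ]
ρ3 -> ρ3 + 8·ρ1
  [ 1  -1/2  -1/6  |  -1/3 ]
  [ 0    -1  -1/3  |  10/3 ]
  [ 0    -1   2/3  |  -5/3 ]
ρ2 -> -1·ρ2
  [ 1  -1/2  -1/6  |   -1/3 ]
  [ 0     1   1/3  |  -10/3 ]
  [ 0    -1   2/3  |   -5/3 ]
ρ3 -> ρ3 + ρ2
  [ 1  -1/2  -1/6  |   -1/3 ]
  [ 0     1   1/3  |  -10/3 ]
  [ 0     0     1  |     -5 ]
ρ2 -> ρ2 − 1/3·ρ3
  [ 1  -1/2  -1/6  |  -1/3 ]
  [ 0     1     0  |  -5/3 ]
  [ 0     0     1  |    -5 ]
ρ1 -> ρ1 + 1/6·ρ3
  [ 1  -1/2  0  |  -7/6 ]
  [ 0     1  0  |  -5/3 ]
  [ 0     0  1  |    -5 ]
ρ1 -> ρ1 + 1/2·ρ2
  [ 1  0  0  |    -2 ]
  [ 0  1  0  |  -5/3 ]
  [ 0  0  1  |    -5 ]
Reading off the last column: p = -2, q = -5/3, r = -5.

(-2, -5/3, -5)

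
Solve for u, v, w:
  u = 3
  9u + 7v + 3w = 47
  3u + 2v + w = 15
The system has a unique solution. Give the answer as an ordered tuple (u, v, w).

(3, 2, 2)

Form the augmented matrix and row-reduce:
  [ 1  0  0  |   3 ]
  [ 9  7  3  |  47 ]
  [ 3  2  1  |  15 ]
Subtract 9 times ρ1 from ρ2.
  [ 1  0  0  |   3 ]
  [ 0  7  3  |  20 ]
  [ 3  2  1  |  15 ]
Subtract 3 times ρ1 from ρ3.
  [ 1  0  0  |   3 ]
  [ 0  7  3  |  20 ]
  [ 0  2  1  |   6 ]
Multiply ρ2 by 1/7.
  [ 1  0    0  |     3 ]
  [ 0  1  3/7  |  20/7 ]
  [ 0  2    1  |     6 ]
Subtract 2 times ρ2 from ρ3.
  [ 1  0    0  |     3 ]
  [ 0  1  3/7  |  20/7 ]
  [ 0  0  1/7  |   2/7 ]
Multiply ρ3 by 7.
  [ 1  0    0  |     3 ]
  [ 0  1  3/7  |  20/7 ]
  [ 0  0    1  |     2 ]
Subtract 3/7 times ρ3 from ρ2.
  [ 1  0  0  |  3 ]
  [ 0  1  0  |  2 ]
  [ 0  0  1  |  2 ]
Reading off the last column: u = 3, v = 2, w = 2.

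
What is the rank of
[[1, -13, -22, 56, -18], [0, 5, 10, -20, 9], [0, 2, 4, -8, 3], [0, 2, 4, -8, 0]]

rank = 3

r2 ← 1/5·r2
  [ 1  -13  -22  56  -18 ]
  [ 0    1    2  -4  9/5 ]
  [ 0    2    4  -8    3 ]
  [ 0    2    4  -8    0 ]
r3 ← r3 − 2·r2
  [ 1  -13  -22  56   -18 ]
  [ 0    1    2  -4   9/5 ]
  [ 0    0    0   0  -3/5 ]
  [ 0    2    4  -8     0 ]
r4 ← r4 − 2·r2
  [ 1  -13  -22  56    -18 ]
  [ 0    1    2  -4    9/5 ]
  [ 0    0    0   0   -3/5 ]
  [ 0    0    0   0  -18/5 ]
r3 ← -5/3·r3
  [ 1  -13  -22  56    -18 ]
  [ 0    1    2  -4    9/5 ]
  [ 0    0    0   0      1 ]
  [ 0    0    0   0  -18/5 ]
r4 ← r4 + 18/5·r3
  [ 1  -13  -22  56  -18 ]
  [ 0    1    2  -4  9/5 ]
  [ 0    0    0   0    1 ]
  [ 0    0    0   0    0 ]
r2 ← r2 − 9/5·r3
  [ 1  -13  -22  56  -18 ]
  [ 0    1    2  -4    0 ]
  [ 0    0    0   0    1 ]
  [ 0    0    0   0    0 ]
r1 ← r1 + 18·r3
  [ 1  -13  -22  56  0 ]
  [ 0    1    2  -4  0 ]
  [ 0    0    0   0  1 ]
  [ 0    0    0   0  0 ]
r1 ← r1 + 13·r2
  [ 1  0  4   4  0 ]
  [ 0  1  2  -4  0 ]
  [ 0  0  0   0  1 ]
  [ 0  0  0   0  0 ]
The reduced form has 3 nonzero rows.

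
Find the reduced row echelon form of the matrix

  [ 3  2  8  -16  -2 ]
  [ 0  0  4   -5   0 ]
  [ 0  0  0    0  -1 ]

[[1, 2/3, 0, -2, 0], [0, 0, 1, -5/4, 0], [0, 0, 0, 0, 1]]

Multiply r1 by 1/3.
  [ 1  2/3  8/3  -16/3  -2/3 ]
  [ 0    0    4     -5     0 ]
  [ 0    0    0      0    -1 ]
Multiply r2 by 1/4.
  [ 1  2/3  8/3  -16/3  -2/3 ]
  [ 0    0    1   -5/4     0 ]
  [ 0    0    0      0    -1 ]
Multiply r3 by -1.
  [ 1  2/3  8/3  -16/3  -2/3 ]
  [ 0    0    1   -5/4     0 ]
  [ 0    0    0      0     1 ]
Add 2/3 times r3 to r1.
  [ 1  2/3  8/3  -16/3  0 ]
  [ 0    0    1   -5/4  0 ]
  [ 0    0    0      0  1 ]
Subtract 8/3 times r2 from r1.
  [ 1  2/3  0    -2  0 ]
  [ 0    0  1  -5/4  0 ]
  [ 0    0  0     0  1 ]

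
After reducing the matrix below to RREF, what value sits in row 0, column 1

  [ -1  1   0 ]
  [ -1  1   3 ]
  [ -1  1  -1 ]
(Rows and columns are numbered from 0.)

R1 := -1·R1
  [  1  -1   0 ]
  [ -1   1   3 ]
  [ -1   1  -1 ]
R2 := R2 + R1
  [  1  -1   0 ]
  [  0   0   3 ]
  [ -1   1  -1 ]
R3 := R3 + R1
  [ 1  -1   0 ]
  [ 0   0   3 ]
  [ 0   0  -1 ]
R2 := 1/3·R2
  [ 1  -1   0 ]
  [ 0   0   1 ]
  [ 0   0  -1 ]
R3 := R3 + R2
  [ 1  -1  0 ]
  [ 0   0  1 ]
  [ 0   0  0 ]

-1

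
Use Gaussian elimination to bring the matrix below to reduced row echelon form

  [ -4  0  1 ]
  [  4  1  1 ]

R1 ← -1/4·R1
  [ 1  0  -1/4 ]
  [ 4  1     1 ]
R2 ← R2 − 4·R1
  [ 1  0  -1/4 ]
  [ 0  1     2 ]

[[1, 0, -1/4], [0, 1, 2]]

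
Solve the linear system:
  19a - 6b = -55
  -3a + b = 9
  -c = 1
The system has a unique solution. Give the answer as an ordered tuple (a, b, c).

Form the augmented matrix and row-reduce:
  [ 19  -6   0  |  -55 ]
  [ -3   1   0  |    9 ]
  [  0   0  -1  |    1 ]
Multiply r1 by 1/19.
Add 3 times r1 to r2.
Multiply r2 by 19.
Multiply r3 by -1.
Add 6/19 times r2 to r1.
Reading off the last column: a = -1, b = 6, c = -1.

(-1, 6, -1)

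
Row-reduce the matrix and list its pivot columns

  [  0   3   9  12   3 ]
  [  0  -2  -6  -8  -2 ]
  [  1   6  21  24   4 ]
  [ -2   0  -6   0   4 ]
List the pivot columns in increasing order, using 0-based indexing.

Swap R1 and R3.
  [  1   6  21  24   4 ]
  [  0  -2  -6  -8  -2 ]
  [  0   3   9  12   3 ]
  [ -2   0  -6   0   4 ]
Add 2 times R1 to R4.
  [ 1   6  21  24   4 ]
  [ 0  -2  -6  -8  -2 ]
  [ 0   3   9  12   3 ]
  [ 0  12  36  48  12 ]
Multiply R2 by -1/2.
  [ 1   6  21  24   4 ]
  [ 0   1   3   4   1 ]
  [ 0   3   9  12   3 ]
  [ 0  12  36  48  12 ]
Subtract 3 times R2 from R3.
  [ 1   6  21  24   4 ]
  [ 0   1   3   4   1 ]
  [ 0   0   0   0   0 ]
  [ 0  12  36  48  12 ]
Subtract 12 times R2 from R4.
  [ 1  6  21  24  4 ]
  [ 0  1   3   4  1 ]
  [ 0  0   0   0  0 ]
  [ 0  0   0   0  0 ]
Subtract 6 times R2 from R1.
  [ 1  0  3  0  -2 ]
  [ 0  1  3  4   1 ]
  [ 0  0  0  0   0 ]
  [ 0  0  0  0   0 ]
Pivot columns are the columns containing a leading 1.

0, 1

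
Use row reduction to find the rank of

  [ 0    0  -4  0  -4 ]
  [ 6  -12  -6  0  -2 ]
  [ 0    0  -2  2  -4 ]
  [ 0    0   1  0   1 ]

R1 ↔ R2
R1 := 1/6·R1
R2 := -1/4·R2
R3 := R3 + 2·R2
R4 := R4 − R2
R3 := 1/2·R3
R1 := R1 + R2
The reduced form has 3 nonzero rows.

rank = 3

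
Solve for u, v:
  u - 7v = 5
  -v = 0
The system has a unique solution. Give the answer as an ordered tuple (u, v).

Form the augmented matrix and row-reduce:
  [ 1  -7  |  5 ]
  [ 0  -1  |  0 ]
Multiply ρ2 by -1.
Add 7 times ρ2 to ρ1.
Reading off the last column: u = 5, v = 0.

(5, 0)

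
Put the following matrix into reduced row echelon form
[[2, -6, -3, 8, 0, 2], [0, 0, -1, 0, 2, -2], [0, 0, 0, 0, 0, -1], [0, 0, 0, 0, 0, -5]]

[[1, -3, 0, 4, -3, 0], [0, 0, 1, 0, -2, 0], [0, 0, 0, 0, 0, 1], [0, 0, 0, 0, 0, 0]]

R1 → 1/2·R1
  [ 1  -3  -3/2  4  0   1 ]
  [ 0   0    -1  0  2  -2 ]
  [ 0   0     0  0  0  -1 ]
  [ 0   0     0  0  0  -5 ]
R2 → -1·R2
  [ 1  -3  -3/2  4   0   1 ]
  [ 0   0     1  0  -2   2 ]
  [ 0   0     0  0   0  -1 ]
  [ 0   0     0  0   0  -5 ]
R3 → -1·R3
  [ 1  -3  -3/2  4   0   1 ]
  [ 0   0     1  0  -2   2 ]
  [ 0   0     0  0   0   1 ]
  [ 0   0     0  0   0  -5 ]
R4 → R4 + 5·R3
  [ 1  -3  -3/2  4   0  1 ]
  [ 0   0     1  0  -2  2 ]
  [ 0   0     0  0   0  1 ]
  [ 0   0     0  0   0  0 ]
R2 → R2 − 2·R3
  [ 1  -3  -3/2  4   0  1 ]
  [ 0   0     1  0  -2  0 ]
  [ 0   0     0  0   0  1 ]
  [ 0   0     0  0   0  0 ]
R1 → R1 − R3
  [ 1  -3  -3/2  4   0  0 ]
  [ 0   0     1  0  -2  0 ]
  [ 0   0     0  0   0  1 ]
  [ 0   0     0  0   0  0 ]
R1 → R1 + 3/2·R2
  [ 1  -3  0  4  -3  0 ]
  [ 0   0  1  0  -2  0 ]
  [ 0   0  0  0   0  1 ]
  [ 0   0  0  0   0  0 ]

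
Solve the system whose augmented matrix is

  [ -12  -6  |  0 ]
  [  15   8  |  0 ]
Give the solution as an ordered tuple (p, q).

(0, 0)

R1 → -1/12·R1
R2 → R2 − 15·R1
R2 → 2·R2
R1 → R1 − 1/2·R2
Reading off the last column: p = 0, q = 0.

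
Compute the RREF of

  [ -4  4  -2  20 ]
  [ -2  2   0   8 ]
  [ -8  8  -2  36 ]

[[1, -1, 0, -4], [0, 0, 1, -2], [0, 0, 0, 0]]

Multiply r1 by -1/4.
  [  1  -1  1/2  -5 ]
  [ -2   2    0   8 ]
  [ -8   8   -2  36 ]
Add 2 times r1 to r2.
  [  1  -1  1/2  -5 ]
  [  0   0    1  -2 ]
  [ -8   8   -2  36 ]
Add 8 times r1 to r3.
  [ 1  -1  1/2  -5 ]
  [ 0   0    1  -2 ]
  [ 0   0    2  -4 ]
Subtract 2 times r2 from r3.
  [ 1  -1  1/2  -5 ]
  [ 0   0    1  -2 ]
  [ 0   0    0   0 ]
Subtract 1/2 times r2 from r1.
  [ 1  -1  0  -4 ]
  [ 0   0  1  -2 ]
  [ 0   0  0   0 ]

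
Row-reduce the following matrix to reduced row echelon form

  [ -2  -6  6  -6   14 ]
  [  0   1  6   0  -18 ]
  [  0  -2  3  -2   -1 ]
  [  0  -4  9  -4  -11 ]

[[1, 0, 0, 0, -4], [0, 1, 0, 0, 0], [0, 0, 1, 0, -3], [0, 0, 0, 1, -4]]

ρ1 := -1/2·ρ1
  [ 1   3  -3   3   -7 ]
  [ 0   1   6   0  -18 ]
  [ 0  -2   3  -2   -1 ]
  [ 0  -4   9  -4  -11 ]
ρ3 := ρ3 + 2·ρ2
  [ 1   3  -3   3   -7 ]
  [ 0   1   6   0  -18 ]
  [ 0   0  15  -2  -37 ]
  [ 0  -4   9  -4  -11 ]
ρ4 := ρ4 + 4·ρ2
  [ 1  3  -3   3   -7 ]
  [ 0  1   6   0  -18 ]
  [ 0  0  15  -2  -37 ]
  [ 0  0  33  -4  -83 ]
ρ3 := 1/15·ρ3
  [ 1  3  -3      3      -7 ]
  [ 0  1   6      0     -18 ]
  [ 0  0   1  -2/15  -37/15 ]
  [ 0  0  33     -4     -83 ]
ρ4 := ρ4 − 33·ρ3
  [ 1  3  -3      3      -7 ]
  [ 0  1   6      0     -18 ]
  [ 0  0   1  -2/15  -37/15 ]
  [ 0  0   0    2/5    -8/5 ]
ρ4 := 5/2·ρ4
  [ 1  3  -3      3      -7 ]
  [ 0  1   6      0     -18 ]
  [ 0  0   1  -2/15  -37/15 ]
  [ 0  0   0      1      -4 ]
ρ3 := ρ3 + 2/15·ρ4
  [ 1  3  -3  3   -7 ]
  [ 0  1   6  0  -18 ]
  [ 0  0   1  0   -3 ]
  [ 0  0   0  1   -4 ]
ρ1 := ρ1 − 3·ρ4
  [ 1  3  -3  0    5 ]
  [ 0  1   6  0  -18 ]
  [ 0  0   1  0   -3 ]
  [ 0  0   0  1   -4 ]
ρ2 := ρ2 − 6·ρ3
  [ 1  3  -3  0   5 ]
  [ 0  1   0  0   0 ]
  [ 0  0   1  0  -3 ]
  [ 0  0   0  1  -4 ]
ρ1 := ρ1 + 3·ρ3
  [ 1  3  0  0  -4 ]
  [ 0  1  0  0   0 ]
  [ 0  0  1  0  -3 ]
  [ 0  0  0  1  -4 ]
ρ1 := ρ1 − 3·ρ2
  [ 1  0  0  0  -4 ]
  [ 0  1  0  0   0 ]
  [ 0  0  1  0  -3 ]
  [ 0  0  0  1  -4 ]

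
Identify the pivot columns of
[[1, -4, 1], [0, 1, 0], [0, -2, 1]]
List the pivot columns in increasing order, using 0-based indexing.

0, 1, 2

ρ3 := ρ3 + 2·ρ2
  [ 1  -4  1 ]
  [ 0   1  0 ]
  [ 0   0  1 ]
ρ1 := ρ1 − ρ3
  [ 1  -4  0 ]
  [ 0   1  0 ]
  [ 0   0  1 ]
ρ1 := ρ1 + 4·ρ2
  [ 1  0  0 ]
  [ 0  1  0 ]
  [ 0  0  1 ]
Pivot columns are the columns containing a leading 1.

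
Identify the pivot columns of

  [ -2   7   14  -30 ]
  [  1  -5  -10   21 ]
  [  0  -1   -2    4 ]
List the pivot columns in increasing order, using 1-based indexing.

Multiply R1 by -1/2.
  [ 1  -7/2   -7  15 ]
  [ 1    -5  -10  21 ]
  [ 0    -1   -2   4 ]
Subtract R1 from R2.
  [ 1  -7/2  -7  15 ]
  [ 0  -3/2  -3   6 ]
  [ 0    -1  -2   4 ]
Multiply R2 by -2/3.
  [ 1  -7/2  -7  15 ]
  [ 0     1   2  -4 ]
  [ 0    -1  -2   4 ]
Add R2 to R3.
  [ 1  -7/2  -7  15 ]
  [ 0     1   2  -4 ]
  [ 0     0   0   0 ]
Add 7/2 times R2 to R1.
  [ 1  0  0   1 ]
  [ 0  1  2  -4 ]
  [ 0  0  0   0 ]
Pivot columns are the columns containing a leading 1.

1, 2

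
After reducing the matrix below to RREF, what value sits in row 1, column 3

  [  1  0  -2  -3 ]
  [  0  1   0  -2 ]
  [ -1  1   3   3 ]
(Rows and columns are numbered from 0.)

-2

ρ3 → ρ3 + ρ1
  [ 1  0  -2  -3 ]
  [ 0  1   0  -2 ]
  [ 0  1   1   0 ]
ρ3 → ρ3 − ρ2
  [ 1  0  -2  -3 ]
  [ 0  1   0  -2 ]
  [ 0  0   1   2 ]
ρ1 → ρ1 + 2·ρ3
  [ 1  0  0   1 ]
  [ 0  1  0  -2 ]
  [ 0  0  1   2 ]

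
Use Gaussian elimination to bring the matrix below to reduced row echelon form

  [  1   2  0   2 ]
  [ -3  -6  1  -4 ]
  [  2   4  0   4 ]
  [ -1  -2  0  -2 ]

Add 3 times R1 to R2.
Subtract 2 times R1 from R3.
Add R1 to R4.

[[1, 2, 0, 2], [0, 0, 1, 2], [0, 0, 0, 0], [0, 0, 0, 0]]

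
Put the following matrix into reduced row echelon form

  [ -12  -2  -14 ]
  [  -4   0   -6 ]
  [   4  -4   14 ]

r1 -> -1/12·r1
  [  1  1/6  7/6 ]
  [ -4    0   -6 ]
  [  4   -4   14 ]
r2 -> r2 + 4·r1
  [ 1  1/6   7/6 ]
  [ 0  2/3  -4/3 ]
  [ 4   -4    14 ]
r3 -> r3 − 4·r1
  [ 1    1/6   7/6 ]
  [ 0    2/3  -4/3 ]
  [ 0  -14/3  28/3 ]
r2 -> 3/2·r2
  [ 1    1/6   7/6 ]
  [ 0      1    -2 ]
  [ 0  -14/3  28/3 ]
r3 -> r3 + 14/3·r2
  [ 1  1/6  7/6 ]
  [ 0    1   -2 ]
  [ 0    0    0 ]
r1 -> r1 − 1/6·r2
  [ 1  0  3/2 ]
  [ 0  1   -2 ]
  [ 0  0    0 ]

[[1, 0, 3/2], [0, 1, -2], [0, 0, 0]]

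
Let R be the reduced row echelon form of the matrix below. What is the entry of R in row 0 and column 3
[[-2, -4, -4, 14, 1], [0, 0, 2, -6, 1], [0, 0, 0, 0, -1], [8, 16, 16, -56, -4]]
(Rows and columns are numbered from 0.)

R1 -> -1/2·R1
  [ 1   2   2   -7  -1/2 ]
  [ 0   0   2   -6     1 ]
  [ 0   0   0    0    -1 ]
  [ 8  16  16  -56    -4 ]
R4 -> R4 − 8·R1
  [ 1  2  2  -7  -1/2 ]
  [ 0  0  2  -6     1 ]
  [ 0  0  0   0    -1 ]
  [ 0  0  0   0     0 ]
R2 -> 1/2·R2
  [ 1  2  2  -7  -1/2 ]
  [ 0  0  1  -3   1/2 ]
  [ 0  0  0   0    -1 ]
  [ 0  0  0   0     0 ]
R3 -> -1·R3
  [ 1  2  2  -7  -1/2 ]
  [ 0  0  1  -3   1/2 ]
  [ 0  0  0   0     1 ]
  [ 0  0  0   0     0 ]
R2 -> R2 − 1/2·R3
  [ 1  2  2  -7  -1/2 ]
  [ 0  0  1  -3     0 ]
  [ 0  0  0   0     1 ]
  [ 0  0  0   0     0 ]
R1 -> R1 + 1/2·R3
  [ 1  2  2  -7  0 ]
  [ 0  0  1  -3  0 ]
  [ 0  0  0   0  1 ]
  [ 0  0  0   0  0 ]
R1 -> R1 − 2·R2
  [ 1  2  0  -1  0 ]
  [ 0  0  1  -3  0 ]
  [ 0  0  0   0  1 ]
  [ 0  0  0   0  0 ]

-1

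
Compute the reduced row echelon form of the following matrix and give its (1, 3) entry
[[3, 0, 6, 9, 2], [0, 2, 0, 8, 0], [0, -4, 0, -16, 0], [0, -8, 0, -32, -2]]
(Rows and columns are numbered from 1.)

R1 := 1/3·R1
R2 := 1/2·R2
R3 := R3 + 4·R2
R4 := R4 + 8·R2
R3 ↔ R4
R3 := -1/2·R3
R1 := R1 − 2/3·R3

2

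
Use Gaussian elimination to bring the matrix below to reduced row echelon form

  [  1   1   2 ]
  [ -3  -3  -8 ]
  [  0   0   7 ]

R2 := R2 + 3·R1
  [ 1  1   2 ]
  [ 0  0  -2 ]
  [ 0  0   7 ]
R2 := -1/2·R2
  [ 1  1  2 ]
  [ 0  0  1 ]
  [ 0  0  7 ]
R3 := R3 − 7·R2
  [ 1  1  2 ]
  [ 0  0  1 ]
  [ 0  0  0 ]
R1 := R1 − 2·R2
  [ 1  1  0 ]
  [ 0  0  1 ]
  [ 0  0  0 ]

[[1, 1, 0], [0, 0, 1], [0, 0, 0]]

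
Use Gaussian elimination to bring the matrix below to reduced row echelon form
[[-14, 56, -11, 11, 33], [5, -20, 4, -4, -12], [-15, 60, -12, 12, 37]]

Multiply ρ1 by -1/14.
  [   1   -4  11/14  -11/14  -33/14 ]
  [   5  -20      4      -4     -12 ]
  [ -15   60    -12      12      37 ]
Subtract 5 times ρ1 from ρ2.
  [   1  -4  11/14  -11/14  -33/14 ]
  [   0   0   1/14   -1/14   -3/14 ]
  [ -15  60    -12      12      37 ]
Add 15 times ρ1 to ρ3.
  [ 1  -4  11/14  -11/14  -33/14 ]
  [ 0   0   1/14   -1/14   -3/14 ]
  [ 0   0  -3/14    3/14   23/14 ]
Multiply ρ2 by 14.
  [ 1  -4  11/14  -11/14  -33/14 ]
  [ 0   0      1      -1      -3 ]
  [ 0   0  -3/14    3/14   23/14 ]
Add 3/14 times ρ2 to ρ3.
  [ 1  -4  11/14  -11/14  -33/14 ]
  [ 0   0      1      -1      -3 ]
  [ 0   0      0       0       1 ]
Add 3 times ρ3 to ρ2.
  [ 1  -4  11/14  -11/14  -33/14 ]
  [ 0   0      1      -1       0 ]
  [ 0   0      0       0       1 ]
Add 33/14 times ρ3 to ρ1.
  [ 1  -4  11/14  -11/14  0 ]
  [ 0   0      1      -1  0 ]
  [ 0   0      0       0  1 ]
Subtract 11/14 times ρ2 from ρ1.
  [ 1  -4  0   0  0 ]
  [ 0   0  1  -1  0 ]
  [ 0   0  0   0  1 ]

[[1, -4, 0, 0, 0], [0, 0, 1, -1, 0], [0, 0, 0, 0, 1]]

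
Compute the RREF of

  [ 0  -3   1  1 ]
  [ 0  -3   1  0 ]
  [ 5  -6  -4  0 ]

[[1, 0, -6/5, 0], [0, 1, -1/3, 0], [0, 0, 0, 1]]

R1 <=> R3
R1 → 1/5·R1
R2 → -1/3·R2
R3 → R3 + 3·R2
R1 → R1 + 6/5·R2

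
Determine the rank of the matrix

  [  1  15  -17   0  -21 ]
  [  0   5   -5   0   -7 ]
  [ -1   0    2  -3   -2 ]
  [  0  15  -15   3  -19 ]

Add R1 to R3.
  [ 1  15  -17   0  -21 ]
  [ 0   5   -5   0   -7 ]
  [ 0  15  -15  -3  -23 ]
  [ 0  15  -15   3  -19 ]
Multiply R2 by 1/5.
  [ 1  15  -17   0   -21 ]
  [ 0   1   -1   0  -7/5 ]
  [ 0  15  -15  -3   -23 ]
  [ 0  15  -15   3   -19 ]
Subtract 15 times R2 from R3.
  [ 1  15  -17   0   -21 ]
  [ 0   1   -1   0  -7/5 ]
  [ 0   0    0  -3    -2 ]
  [ 0  15  -15   3   -19 ]
Subtract 15 times R2 from R4.
  [ 1  15  -17   0   -21 ]
  [ 0   1   -1   0  -7/5 ]
  [ 0   0    0  -3    -2 ]
  [ 0   0    0   3     2 ]
Multiply R3 by -1/3.
  [ 1  15  -17  0   -21 ]
  [ 0   1   -1  0  -7/5 ]
  [ 0   0    0  1   2/3 ]
  [ 0   0    0  3     2 ]
Subtract 3 times R3 from R4.
  [ 1  15  -17  0   -21 ]
  [ 0   1   -1  0  -7/5 ]
  [ 0   0    0  1   2/3 ]
  [ 0   0    0  0     0 ]
Subtract 15 times R2 from R1.
  [ 1  0  -2  0     0 ]
  [ 0  1  -1  0  -7/5 ]
  [ 0  0   0  1   2/3 ]
  [ 0  0   0  0     0 ]
The reduced form has 3 nonzero rows.

rank = 3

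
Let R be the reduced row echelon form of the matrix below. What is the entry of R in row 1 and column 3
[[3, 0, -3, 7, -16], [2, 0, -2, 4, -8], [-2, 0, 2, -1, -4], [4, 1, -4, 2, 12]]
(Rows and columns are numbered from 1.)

r1 := 1/3·r1
  [  1  0  -1  7/3  -16/3 ]
  [  2  0  -2    4     -8 ]
  [ -2  0   2   -1     -4 ]
  [  4  1  -4    2     12 ]
r2 := r2 − 2·r1
  [  1  0  -1   7/3  -16/3 ]
  [  0  0   0  -2/3    8/3 ]
  [ -2  0   2    -1     -4 ]
  [  4  1  -4     2     12 ]
r3 := r3 + 2·r1
  [ 1  0  -1   7/3  -16/3 ]
  [ 0  0   0  -2/3    8/3 ]
  [ 0  0   0  11/3  -44/3 ]
  [ 4  1  -4     2     12 ]
r4 := r4 − 4·r1
  [ 1  0  -1    7/3  -16/3 ]
  [ 0  0   0   -2/3    8/3 ]
  [ 0  0   0   11/3  -44/3 ]
  [ 0  1   0  -22/3  100/3 ]
r2 <=> r4
  [ 1  0  -1    7/3  -16/3 ]
  [ 0  1   0  -22/3  100/3 ]
  [ 0  0   0   11/3  -44/3 ]
  [ 0  0   0   -2/3    8/3 ]
r3 := 3/11·r3
  [ 1  0  -1    7/3  -16/3 ]
  [ 0  1   0  -22/3  100/3 ]
  [ 0  0   0      1     -4 ]
  [ 0  0   0   -2/3    8/3 ]
r4 := r4 + 2/3·r3
  [ 1  0  -1    7/3  -16/3 ]
  [ 0  1   0  -22/3  100/3 ]
  [ 0  0   0      1     -4 ]
  [ 0  0   0      0      0 ]
r2 := r2 + 22/3·r3
  [ 1  0  -1  7/3  -16/3 ]
  [ 0  1   0    0      4 ]
  [ 0  0   0    1     -4 ]
  [ 0  0   0    0      0 ]
r1 := r1 − 7/3·r3
  [ 1  0  -1  0   4 ]
  [ 0  1   0  0   4 ]
  [ 0  0   0  1  -4 ]
  [ 0  0   0  0   0 ]

-1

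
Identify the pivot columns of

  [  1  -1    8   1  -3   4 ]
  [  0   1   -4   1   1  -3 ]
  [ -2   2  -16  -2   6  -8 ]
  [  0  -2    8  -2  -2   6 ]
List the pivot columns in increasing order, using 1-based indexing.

1, 2

R3 -> R3 + 2·R1
  [ 1  -1   8   1  -3   4 ]
  [ 0   1  -4   1   1  -3 ]
  [ 0   0   0   0   0   0 ]
  [ 0  -2   8  -2  -2   6 ]
R4 -> R4 + 2·R2
  [ 1  -1   8  1  -3   4 ]
  [ 0   1  -4  1   1  -3 ]
  [ 0   0   0  0   0   0 ]
  [ 0   0   0  0   0   0 ]
R1 -> R1 + R2
  [ 1  0   4  2  -2   1 ]
  [ 0  1  -4  1   1  -3 ]
  [ 0  0   0  0   0   0 ]
  [ 0  0   0  0   0   0 ]
Pivot columns are the columns containing a leading 1.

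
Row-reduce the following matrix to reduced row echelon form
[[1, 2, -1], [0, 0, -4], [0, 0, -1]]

R2 ← -1/4·R2
R3 ← R3 + R2
R1 ← R1 + R2

[[1, 2, 0], [0, 0, 1], [0, 0, 0]]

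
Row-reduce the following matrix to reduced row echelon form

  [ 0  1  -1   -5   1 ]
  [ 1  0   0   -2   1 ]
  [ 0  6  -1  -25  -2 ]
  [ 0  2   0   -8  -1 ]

[[1, 0, 0, -2, 0], [0, 1, 0, -4, 0], [0, 0, 1, 1, 0], [0, 0, 0, 0, 1]]

R1 ↔ R2
  [ 1  0   0   -2   1 ]
  [ 0  1  -1   -5   1 ]
  [ 0  6  -1  -25  -2 ]
  [ 0  2   0   -8  -1 ]
R3 := R3 − 6·R2
  [ 1  0   0  -2   1 ]
  [ 0  1  -1  -5   1 ]
  [ 0  0   5   5  -8 ]
  [ 0  2   0  -8  -1 ]
R4 := R4 − 2·R2
  [ 1  0   0  -2   1 ]
  [ 0  1  -1  -5   1 ]
  [ 0  0   5   5  -8 ]
  [ 0  0   2   2  -3 ]
R3 := 1/5·R3
  [ 1  0   0  -2     1 ]
  [ 0  1  -1  -5     1 ]
  [ 0  0   1   1  -8/5 ]
  [ 0  0   2   2    -3 ]
R4 := R4 − 2·R3
  [ 1  0   0  -2     1 ]
  [ 0  1  -1  -5     1 ]
  [ 0  0   1   1  -8/5 ]
  [ 0  0   0   0   1/5 ]
R4 := 5·R4
  [ 1  0   0  -2     1 ]
  [ 0  1  -1  -5     1 ]
  [ 0  0   1   1  -8/5 ]
  [ 0  0   0   0     1 ]
R3 := R3 + 8/5·R4
  [ 1  0   0  -2  1 ]
  [ 0  1  -1  -5  1 ]
  [ 0  0   1   1  0 ]
  [ 0  0   0   0  1 ]
R2 := R2 − R4
  [ 1  0   0  -2  1 ]
  [ 0  1  -1  -5  0 ]
  [ 0  0   1   1  0 ]
  [ 0  0   0   0  1 ]
R1 := R1 − R4
  [ 1  0   0  -2  0 ]
  [ 0  1  -1  -5  0 ]
  [ 0  0   1   1  0 ]
  [ 0  0   0   0  1 ]
R2 := R2 + R3
  [ 1  0  0  -2  0 ]
  [ 0  1  0  -4  0 ]
  [ 0  0  1   1  0 ]
  [ 0  0  0   0  1 ]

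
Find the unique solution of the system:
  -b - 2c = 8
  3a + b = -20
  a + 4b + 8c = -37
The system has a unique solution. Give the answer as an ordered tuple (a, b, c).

(-5, -5, -3/2)

Form the augmented matrix and row-reduce:
  [ 0  -1  -2  |    8 ]
  [ 3   1   0  |  -20 ]
  [ 1   4   8  |  -37 ]
r1 <=> r2
  [ 3   1   0  |  -20 ]
  [ 0  -1  -2  |    8 ]
  [ 1   4   8  |  -37 ]
r1 := 1/3·r1
  [ 1  1/3   0  |  -20/3 ]
  [ 0   -1  -2  |      8 ]
  [ 1    4   8  |    -37 ]
r3 := r3 − r1
  [ 1   1/3   0  |  -20/3 ]
  [ 0    -1  -2  |      8 ]
  [ 0  11/3   8  |  -91/3 ]
r2 := -1·r2
  [ 1   1/3  0  |  -20/3 ]
  [ 0     1  2  |     -8 ]
  [ 0  11/3  8  |  -91/3 ]
r3 := r3 − 11/3·r2
  [ 1  1/3    0  |  -20/3 ]
  [ 0    1    2  |     -8 ]
  [ 0    0  2/3  |     -1 ]
r3 := 3/2·r3
  [ 1  1/3  0  |  -20/3 ]
  [ 0    1  2  |     -8 ]
  [ 0    0  1  |   -3/2 ]
r2 := r2 − 2·r3
  [ 1  1/3  0  |  -20/3 ]
  [ 0    1  0  |     -5 ]
  [ 0    0  1  |   -3/2 ]
r1 := r1 − 1/3·r2
  [ 1  0  0  |    -5 ]
  [ 0  1  0  |    -5 ]
  [ 0  0  1  |  -3/2 ]
Reading off the last column: a = -5, b = -5, c = -3/2.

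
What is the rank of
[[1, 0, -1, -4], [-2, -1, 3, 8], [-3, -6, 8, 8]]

Add 2 times ρ1 to ρ2.
  [  1   0  -1  -4 ]
  [  0  -1   1   0 ]
  [ -3  -6   8   8 ]
Add 3 times ρ1 to ρ3.
  [ 1   0  -1  -4 ]
  [ 0  -1   1   0 ]
  [ 0  -6   5  -4 ]
Multiply ρ2 by -1.
  [ 1   0  -1  -4 ]
  [ 0   1  -1   0 ]
  [ 0  -6   5  -4 ]
Add 6 times ρ2 to ρ3.
  [ 1  0  -1  -4 ]
  [ 0  1  -1   0 ]
  [ 0  0  -1  -4 ]
Multiply ρ3 by -1.
  [ 1  0  -1  -4 ]
  [ 0  1  -1   0 ]
  [ 0  0   1   4 ]
Add ρ3 to ρ2.
  [ 1  0  -1  -4 ]
  [ 0  1   0   4 ]
  [ 0  0   1   4 ]
Add ρ3 to ρ1.
  [ 1  0  0  0 ]
  [ 0  1  0  4 ]
  [ 0  0  1  4 ]
The reduced form has 3 nonzero rows.

rank = 3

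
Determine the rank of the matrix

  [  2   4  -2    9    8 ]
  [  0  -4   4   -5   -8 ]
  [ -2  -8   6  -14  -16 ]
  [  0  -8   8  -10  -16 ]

rank = 2

ρ1 := 1/2·ρ1
  [  1   2  -1  9/2    4 ]
  [  0  -4   4   -5   -8 ]
  [ -2  -8   6  -14  -16 ]
  [  0  -8   8  -10  -16 ]
ρ3 := ρ3 + 2·ρ1
  [ 1   2  -1  9/2    4 ]
  [ 0  -4   4   -5   -8 ]
  [ 0  -4   4   -5   -8 ]
  [ 0  -8   8  -10  -16 ]
ρ2 := -1/4·ρ2
  [ 1   2  -1  9/2    4 ]
  [ 0   1  -1  5/4    2 ]
  [ 0  -4   4   -5   -8 ]
  [ 0  -8   8  -10  -16 ]
ρ3 := ρ3 + 4·ρ2
  [ 1   2  -1  9/2    4 ]
  [ 0   1  -1  5/4    2 ]
  [ 0   0   0    0    0 ]
  [ 0  -8   8  -10  -16 ]
ρ4 := ρ4 + 8·ρ2
  [ 1  2  -1  9/2  4 ]
  [ 0  1  -1  5/4  2 ]
  [ 0  0   0    0  0 ]
  [ 0  0   0    0  0 ]
ρ1 := ρ1 − 2·ρ2
  [ 1  0   1    2  0 ]
  [ 0  1  -1  5/4  2 ]
  [ 0  0   0    0  0 ]
  [ 0  0   0    0  0 ]
The reduced form has 2 nonzero rows.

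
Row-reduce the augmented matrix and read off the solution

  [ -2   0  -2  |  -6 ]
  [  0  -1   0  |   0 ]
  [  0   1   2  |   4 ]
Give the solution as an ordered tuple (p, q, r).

r1 := -1/2·r1
  [ 1   0  1  |  3 ]
  [ 0  -1  0  |  0 ]
  [ 0   1  2  |  4 ]
r2 := -1·r2
  [ 1  0  1  |  3 ]
  [ 0  1  0  |  0 ]
  [ 0  1  2  |  4 ]
r3 := r3 − r2
  [ 1  0  1  |  3 ]
  [ 0  1  0  |  0 ]
  [ 0  0  2  |  4 ]
r3 := 1/2·r3
  [ 1  0  1  |  3 ]
  [ 0  1  0  |  0 ]
  [ 0  0  1  |  2 ]
r1 := r1 − r3
  [ 1  0  0  |  1 ]
  [ 0  1  0  |  0 ]
  [ 0  0  1  |  2 ]
Reading off the last column: p = 1, q = 0, r = 2.

(1, 0, 2)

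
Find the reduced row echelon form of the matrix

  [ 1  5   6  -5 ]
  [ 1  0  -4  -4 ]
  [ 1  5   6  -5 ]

[[1, 0, -4, -4], [0, 1, 2, -1/5], [0, 0, 0, 0]]

R2 := R2 − R1
  [ 1   5    6  -5 ]
  [ 0  -5  -10   1 ]
  [ 1   5    6  -5 ]
R3 := R3 − R1
  [ 1   5    6  -5 ]
  [ 0  -5  -10   1 ]
  [ 0   0    0   0 ]
R2 := -1/5·R2
  [ 1  5  6    -5 ]
  [ 0  1  2  -1/5 ]
  [ 0  0  0     0 ]
R1 := R1 − 5·R2
  [ 1  0  -4    -4 ]
  [ 0  1   2  -1/5 ]
  [ 0  0   0     0 ]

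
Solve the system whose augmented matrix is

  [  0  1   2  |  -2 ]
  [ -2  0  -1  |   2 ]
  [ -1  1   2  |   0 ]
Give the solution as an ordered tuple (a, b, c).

R1 <=> R2
R1 ← -1/2·R1
R3 ← R3 + R1
R3 ← R3 − R2
R3 ← 2·R3
R2 ← R2 − 2·R3
R1 ← R1 − 1/2·R3
Reading off the last column: a = -2, b = -6, c = 2.

(-2, -6, 2)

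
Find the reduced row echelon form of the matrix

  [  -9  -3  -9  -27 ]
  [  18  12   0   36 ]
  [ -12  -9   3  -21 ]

R1 ← -1/9·R1
R2 ← R2 − 18·R1
R3 ← R3 + 12·R1
R2 ← 1/6·R2
R3 ← R3 + 5·R2
R1 ← R1 − 1/3·R2

[[1, 0, 2, 4], [0, 1, -3, -3], [0, 0, 0, 0]]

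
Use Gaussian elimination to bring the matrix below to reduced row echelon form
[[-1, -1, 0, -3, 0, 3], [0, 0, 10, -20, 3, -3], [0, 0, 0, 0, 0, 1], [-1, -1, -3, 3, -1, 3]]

R1 := -1·R1
  [  1   1   0    3   0  -3 ]
  [  0   0  10  -20   3  -3 ]
  [  0   0   0    0   0   1 ]
  [ -1  -1  -3    3  -1   3 ]
R4 := R4 + R1
  [ 1  1   0    3   0  -3 ]
  [ 0  0  10  -20   3  -3 ]
  [ 0  0   0    0   0   1 ]
  [ 0  0  -3    6  -1   0 ]
R2 := 1/10·R2
  [ 1  1   0   3     0     -3 ]
  [ 0  0   1  -2  3/10  -3/10 ]
  [ 0  0   0   0     0      1 ]
  [ 0  0  -3   6    -1      0 ]
R4 := R4 + 3·R2
  [ 1  1  0   3      0     -3 ]
  [ 0  0  1  -2   3/10  -3/10 ]
  [ 0  0  0   0      0      1 ]
  [ 0  0  0   0  -1/10  -9/10 ]
R3 <=> R4
  [ 1  1  0   3      0     -3 ]
  [ 0  0  1  -2   3/10  -3/10 ]
  [ 0  0  0   0  -1/10  -9/10 ]
  [ 0  0  0   0      0      1 ]
R3 := -10·R3
  [ 1  1  0   3     0     -3 ]
  [ 0  0  1  -2  3/10  -3/10 ]
  [ 0  0  0   0     1      9 ]
  [ 0  0  0   0     0      1 ]
R3 := R3 − 9·R4
  [ 1  1  0   3     0     -3 ]
  [ 0  0  1  -2  3/10  -3/10 ]
  [ 0  0  0   0     1      0 ]
  [ 0  0  0   0     0      1 ]
R2 := R2 + 3/10·R4
  [ 1  1  0   3     0  -3 ]
  [ 0  0  1  -2  3/10   0 ]
  [ 0  0  0   0     1   0 ]
  [ 0  0  0   0     0   1 ]
R1 := R1 + 3·R4
  [ 1  1  0   3     0  0 ]
  [ 0  0  1  -2  3/10  0 ]
  [ 0  0  0   0     1  0 ]
  [ 0  0  0   0     0  1 ]
R2 := R2 − 3/10·R3
  [ 1  1  0   3  0  0 ]
  [ 0  0  1  -2  0  0 ]
  [ 0  0  0   0  1  0 ]
  [ 0  0  0   0  0  1 ]

[[1, 1, 0, 3, 0, 0], [0, 0, 1, -2, 0, 0], [0, 0, 0, 0, 1, 0], [0, 0, 0, 0, 0, 1]]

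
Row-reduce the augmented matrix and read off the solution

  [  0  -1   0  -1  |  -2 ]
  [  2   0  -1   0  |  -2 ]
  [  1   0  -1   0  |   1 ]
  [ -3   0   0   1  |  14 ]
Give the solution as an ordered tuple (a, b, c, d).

r1 <-> r2
  [  2   0  -1   0  |  -2 ]
  [  0  -1   0  -1  |  -2 ]
  [  1   0  -1   0  |   1 ]
  [ -3   0   0   1  |  14 ]
r1 -> 1/2·r1
  [  1   0  -1/2   0  |  -1 ]
  [  0  -1     0  -1  |  -2 ]
  [  1   0    -1   0  |   1 ]
  [ -3   0     0   1  |  14 ]
r3 -> r3 − r1
  [  1   0  -1/2   0  |  -1 ]
  [  0  -1     0  -1  |  -2 ]
  [  0   0  -1/2   0  |   2 ]
  [ -3   0     0   1  |  14 ]
r4 -> r4 + 3·r1
  [ 1   0  -1/2   0  |  -1 ]
  [ 0  -1     0  -1  |  -2 ]
  [ 0   0  -1/2   0  |   2 ]
  [ 0   0  -3/2   1  |  11 ]
r2 -> -1·r2
  [ 1  0  -1/2  0  |  -1 ]
  [ 0  1     0  1  |   2 ]
  [ 0  0  -1/2  0  |   2 ]
  [ 0  0  -3/2  1  |  11 ]
r3 -> -2·r3
  [ 1  0  -1/2  0  |  -1 ]
  [ 0  1     0  1  |   2 ]
  [ 0  0     1  0  |  -4 ]
  [ 0  0  -3/2  1  |  11 ]
r4 -> r4 + 3/2·r3
  [ 1  0  -1/2  0  |  -1 ]
  [ 0  1     0  1  |   2 ]
  [ 0  0     1  0  |  -4 ]
  [ 0  0     0  1  |   5 ]
r2 -> r2 − r4
  [ 1  0  -1/2  0  |  -1 ]
  [ 0  1     0  0  |  -3 ]
  [ 0  0     1  0  |  -4 ]
  [ 0  0     0  1  |   5 ]
r1 -> r1 + 1/2·r3
  [ 1  0  0  0  |  -3 ]
  [ 0  1  0  0  |  -3 ]
  [ 0  0  1  0  |  -4 ]
  [ 0  0  0  1  |   5 ]
Reading off the last column: a = -3, b = -3, c = -4, d = 5.

(-3, -3, -4, 5)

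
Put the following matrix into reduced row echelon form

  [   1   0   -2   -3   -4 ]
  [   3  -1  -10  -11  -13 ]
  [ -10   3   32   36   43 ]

Subtract 3 times r1 from r2.
Add 10 times r1 to r3.
Multiply r2 by -1.
Subtract 3 times r2 from r3.

[[1, 0, -2, -3, -4], [0, 1, 4, 2, 1], [0, 0, 0, 0, 0]]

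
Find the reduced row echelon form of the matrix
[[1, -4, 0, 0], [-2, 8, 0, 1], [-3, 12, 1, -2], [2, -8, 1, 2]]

ρ2 -> ρ2 + 2·ρ1
  [  1  -4  0   0 ]
  [  0   0  0   1 ]
  [ -3  12  1  -2 ]
  [  2  -8  1   2 ]
ρ3 -> ρ3 + 3·ρ1
  [ 1  -4  0   0 ]
  [ 0   0  0   1 ]
  [ 0   0  1  -2 ]
  [ 2  -8  1   2 ]
ρ4 -> ρ4 − 2·ρ1
  [ 1  -4  0   0 ]
  [ 0   0  0   1 ]
  [ 0   0  1  -2 ]
  [ 0   0  1   2 ]
ρ2 ↔ ρ3
  [ 1  -4  0   0 ]
  [ 0   0  1  -2 ]
  [ 0   0  0   1 ]
  [ 0   0  1   2 ]
ρ4 -> ρ4 − ρ2
  [ 1  -4  0   0 ]
  [ 0   0  1  -2 ]
  [ 0   0  0   1 ]
  [ 0   0  0   4 ]
ρ4 -> ρ4 − 4·ρ3
  [ 1  -4  0   0 ]
  [ 0   0  1  -2 ]
  [ 0   0  0   1 ]
  [ 0   0  0   0 ]
ρ2 -> ρ2 + 2·ρ3
  [ 1  -4  0  0 ]
  [ 0   0  1  0 ]
  [ 0   0  0  1 ]
  [ 0   0  0  0 ]

[[1, -4, 0, 0], [0, 0, 1, 0], [0, 0, 0, 1], [0, 0, 0, 0]]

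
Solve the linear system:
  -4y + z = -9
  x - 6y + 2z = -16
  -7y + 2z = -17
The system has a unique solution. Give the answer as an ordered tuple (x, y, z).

Form the augmented matrix and row-reduce:
  [ 0  -4  1  |   -9 ]
  [ 1  -6  2  |  -16 ]
  [ 0  -7  2  |  -17 ]
r1 ↔ r2
  [ 1  -6  2  |  -16 ]
  [ 0  -4  1  |   -9 ]
  [ 0  -7  2  |  -17 ]
r2 -> -1/4·r2
  [ 1  -6     2  |  -16 ]
  [ 0   1  -1/4  |  9/4 ]
  [ 0  -7     2  |  -17 ]
r3 -> r3 + 7·r2
  [ 1  -6     2  |   -16 ]
  [ 0   1  -1/4  |   9/4 ]
  [ 0   0   1/4  |  -5/4 ]
r3 -> 4·r3
  [ 1  -6     2  |  -16 ]
  [ 0   1  -1/4  |  9/4 ]
  [ 0   0     1  |   -5 ]
r2 -> r2 + 1/4·r3
  [ 1  -6  2  |  -16 ]
  [ 0   1  0  |    1 ]
  [ 0   0  1  |   -5 ]
r1 -> r1 − 2·r3
  [ 1  -6  0  |  -6 ]
  [ 0   1  0  |   1 ]
  [ 0   0  1  |  -5 ]
r1 -> r1 + 6·r2
  [ 1  0  0  |   0 ]
  [ 0  1  0  |   1 ]
  [ 0  0  1  |  -5 ]
Reading off the last column: x = 0, y = 1, z = -5.

(0, 1, -5)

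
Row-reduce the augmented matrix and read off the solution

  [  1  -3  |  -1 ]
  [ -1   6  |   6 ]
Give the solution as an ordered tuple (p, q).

(4, 5/3)

R2 → R2 + R1
  [ 1  -3  |  -1 ]
  [ 0   3  |   5 ]
R2 → 1/3·R2
  [ 1  -3  |   -1 ]
  [ 0   1  |  5/3 ]
R1 → R1 + 3·R2
  [ 1  0  |    4 ]
  [ 0  1  |  5/3 ]
Reading off the last column: p = 4, q = 5/3.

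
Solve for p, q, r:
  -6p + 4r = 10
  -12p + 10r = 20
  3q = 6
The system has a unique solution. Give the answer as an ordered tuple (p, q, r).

(-5/3, 2, 0)

Form the augmented matrix and row-reduce:
  [  -6  0   4  |  10 ]
  [ -12  0  10  |  20 ]
  [   0  3   0  |   6 ]
Multiply ρ1 by -1/6.
  [   1  0  -2/3  |  -5/3 ]
  [ -12  0    10  |    20 ]
  [   0  3     0  |     6 ]
Add 12 times ρ1 to ρ2.
  [ 1  0  -2/3  |  -5/3 ]
  [ 0  0     2  |     0 ]
  [ 0  3     0  |     6 ]
Swap ρ2 and ρ3.
  [ 1  0  -2/3  |  -5/3 ]
  [ 0  3     0  |     6 ]
  [ 0  0     2  |     0 ]
Multiply ρ2 by 1/3.
  [ 1  0  -2/3  |  -5/3 ]
  [ 0  1     0  |     2 ]
  [ 0  0     2  |     0 ]
Multiply ρ3 by 1/2.
  [ 1  0  -2/3  |  -5/3 ]
  [ 0  1     0  |     2 ]
  [ 0  0     1  |     0 ]
Add 2/3 times ρ3 to ρ1.
  [ 1  0  0  |  -5/3 ]
  [ 0  1  0  |     2 ]
  [ 0  0  1  |     0 ]
Reading off the last column: p = -5/3, q = 2, r = 0.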